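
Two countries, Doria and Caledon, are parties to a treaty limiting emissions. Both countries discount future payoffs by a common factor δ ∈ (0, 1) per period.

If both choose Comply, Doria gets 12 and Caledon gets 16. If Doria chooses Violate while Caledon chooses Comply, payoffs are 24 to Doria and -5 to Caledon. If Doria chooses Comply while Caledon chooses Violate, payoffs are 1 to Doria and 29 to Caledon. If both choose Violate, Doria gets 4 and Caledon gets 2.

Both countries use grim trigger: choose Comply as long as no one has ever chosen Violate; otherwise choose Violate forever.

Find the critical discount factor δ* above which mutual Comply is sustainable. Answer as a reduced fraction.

3/5

Doria: cooperation gives 12 each period; deviation gives 24 once then 4 forever.
  12/(1−δ) ≥ 24 + 4δ/(1−δ) ⇒ δ ≥ 12/20 = 3/5.
Caledon: cooperation gives 16 each period; deviation gives 29 once then 2 forever.
  δ ≥ 13/27.
Both must hold, so the binding constraint is Doria's: δ ≥ 3/5.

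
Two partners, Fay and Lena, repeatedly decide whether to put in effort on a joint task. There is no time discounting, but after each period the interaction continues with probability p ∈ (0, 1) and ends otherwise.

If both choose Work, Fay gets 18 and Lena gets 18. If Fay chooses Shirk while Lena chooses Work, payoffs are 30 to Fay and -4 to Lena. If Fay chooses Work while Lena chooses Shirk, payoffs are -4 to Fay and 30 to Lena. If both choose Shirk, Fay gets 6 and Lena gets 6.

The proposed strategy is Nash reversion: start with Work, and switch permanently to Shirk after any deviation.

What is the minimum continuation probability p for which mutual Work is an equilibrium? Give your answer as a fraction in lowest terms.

1/2

With no time discounting, the continuation probability p plays the role of the discount factor.
Grim-trigger IC: 18/(1−p) ≥ 30 + 6p/(1−p) ⇒ p ≥ (30−18)/(30−6) = 1/2.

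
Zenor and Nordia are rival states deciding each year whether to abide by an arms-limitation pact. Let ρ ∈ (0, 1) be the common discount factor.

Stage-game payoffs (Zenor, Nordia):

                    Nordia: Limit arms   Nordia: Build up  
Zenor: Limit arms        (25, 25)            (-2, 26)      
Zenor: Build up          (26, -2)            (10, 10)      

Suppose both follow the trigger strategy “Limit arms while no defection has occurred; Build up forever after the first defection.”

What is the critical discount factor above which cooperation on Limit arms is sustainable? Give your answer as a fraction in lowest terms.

1/16

25/(1−ρ) ≥ 26 + 10ρ/(1−ρ)
25 ≥ 26 − 16ρ
ρ ≥ 1/16.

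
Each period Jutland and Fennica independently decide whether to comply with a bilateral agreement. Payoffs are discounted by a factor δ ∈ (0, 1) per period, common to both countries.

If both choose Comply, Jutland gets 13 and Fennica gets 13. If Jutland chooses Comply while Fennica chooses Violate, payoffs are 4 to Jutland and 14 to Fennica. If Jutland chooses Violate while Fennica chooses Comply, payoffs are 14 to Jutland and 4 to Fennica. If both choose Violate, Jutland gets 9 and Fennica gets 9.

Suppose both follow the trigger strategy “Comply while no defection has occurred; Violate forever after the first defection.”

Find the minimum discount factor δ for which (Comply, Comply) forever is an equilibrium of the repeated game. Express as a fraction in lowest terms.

1/5

Cooperation forever yields 13 each period: 13/(1−δ).
Deviating yields 14 once, then 9 forever: 14 + 9δ/(1−δ).
No profitable deviation requires 13/(1−δ) ≥ 14 + 9δ/(1−δ).
Multiplying by (1−δ): 13 ≥ 14(1−δ) + 9δ = 14 − 5δ.
So 5δ ≥ 1, i.e. δ ≥ 1/5.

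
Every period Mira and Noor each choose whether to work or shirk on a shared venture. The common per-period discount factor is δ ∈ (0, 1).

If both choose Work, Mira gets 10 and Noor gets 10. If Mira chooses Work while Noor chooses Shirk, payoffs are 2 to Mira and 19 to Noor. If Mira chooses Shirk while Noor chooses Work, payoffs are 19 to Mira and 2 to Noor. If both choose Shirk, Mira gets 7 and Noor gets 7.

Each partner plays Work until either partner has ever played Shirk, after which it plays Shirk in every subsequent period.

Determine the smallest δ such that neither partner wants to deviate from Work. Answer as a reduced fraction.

3/4

Cooperation forever yields 10 each period: 10/(1−δ).
Deviating yields 19 once, then 7 forever: 19 + 7δ/(1−δ).
No profitable deviation requires 10/(1−δ) ≥ 19 + 7δ/(1−δ).
Multiplying by (1−δ): 10 ≥ 19(1−δ) + 7δ = 19 − 12δ.
So 12δ ≥ 9, i.e. δ ≥ 9/12 = 3/4.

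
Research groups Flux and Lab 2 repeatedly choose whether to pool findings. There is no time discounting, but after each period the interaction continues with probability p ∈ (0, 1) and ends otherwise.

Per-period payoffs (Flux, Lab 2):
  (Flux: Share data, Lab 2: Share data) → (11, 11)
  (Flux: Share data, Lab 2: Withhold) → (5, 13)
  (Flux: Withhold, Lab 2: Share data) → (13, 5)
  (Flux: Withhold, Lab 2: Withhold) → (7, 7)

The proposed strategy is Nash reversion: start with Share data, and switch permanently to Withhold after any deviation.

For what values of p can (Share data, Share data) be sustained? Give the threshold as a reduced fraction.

With no time discounting, the continuation probability p plays the role of the discount factor.
Grim-trigger IC: 11/(1−p) ≥ 13 + 7p/(1−p) ⇒ p ≥ (13−11)/(13−7) = 1/3.

1/3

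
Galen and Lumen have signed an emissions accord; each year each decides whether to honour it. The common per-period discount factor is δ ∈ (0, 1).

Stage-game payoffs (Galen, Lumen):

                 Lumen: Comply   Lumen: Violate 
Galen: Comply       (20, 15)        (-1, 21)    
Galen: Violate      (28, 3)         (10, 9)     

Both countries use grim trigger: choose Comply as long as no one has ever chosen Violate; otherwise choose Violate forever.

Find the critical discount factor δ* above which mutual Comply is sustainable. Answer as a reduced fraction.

For Galen: deviation gain 28−20 = 8, per-period punishment loss 20−10 = 10. IC gives δ ≥ 8/18 = 4/9.
For Lumen: gain 6, loss 6 per period, so δ ≥ 6/12 = 1/2.
The tighter constraint is Lumen's, so cooperation needs δ ≥ 1/2.

1/2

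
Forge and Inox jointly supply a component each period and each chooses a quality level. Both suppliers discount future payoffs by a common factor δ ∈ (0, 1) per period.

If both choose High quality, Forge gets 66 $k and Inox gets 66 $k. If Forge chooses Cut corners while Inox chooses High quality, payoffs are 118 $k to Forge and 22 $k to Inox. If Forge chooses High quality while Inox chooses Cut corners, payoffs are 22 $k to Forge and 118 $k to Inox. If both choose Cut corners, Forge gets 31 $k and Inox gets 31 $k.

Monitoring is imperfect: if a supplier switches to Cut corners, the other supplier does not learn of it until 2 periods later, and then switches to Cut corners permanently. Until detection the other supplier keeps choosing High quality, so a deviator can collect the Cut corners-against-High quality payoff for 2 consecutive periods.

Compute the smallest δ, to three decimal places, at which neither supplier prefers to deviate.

0.773

A deviator earns 118 for 2 periods, then 31 forever; cooperating earns 66 forever. Multiplying the IC by (1−δ):
66 ≥ 118(1−δ^2) + 31δ^2, so 87·δ^2 ≥ 52 and δ^2 ≥ 52/87.
δ ≥ (52/87)^(1/2) ≈ 0.773.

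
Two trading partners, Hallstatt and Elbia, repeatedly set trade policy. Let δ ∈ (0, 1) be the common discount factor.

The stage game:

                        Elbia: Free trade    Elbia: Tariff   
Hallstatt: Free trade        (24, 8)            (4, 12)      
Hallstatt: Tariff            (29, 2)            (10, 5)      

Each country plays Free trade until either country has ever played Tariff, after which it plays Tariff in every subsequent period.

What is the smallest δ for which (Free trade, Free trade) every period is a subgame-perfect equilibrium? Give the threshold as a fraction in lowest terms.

Hallstatt: cooperation gives 24 each period; deviation gives 29 once then 10 forever.
  24/(1−δ) ≥ 29 + 10δ/(1−δ) ⇒ δ ≥ 5/19.
Elbia: cooperation gives 8 each period; deviation gives 12 once then 5 forever.
  δ ≥ 4/7.
Both must hold, so the binding constraint is Elbia's: δ ≥ 4/7.

4/7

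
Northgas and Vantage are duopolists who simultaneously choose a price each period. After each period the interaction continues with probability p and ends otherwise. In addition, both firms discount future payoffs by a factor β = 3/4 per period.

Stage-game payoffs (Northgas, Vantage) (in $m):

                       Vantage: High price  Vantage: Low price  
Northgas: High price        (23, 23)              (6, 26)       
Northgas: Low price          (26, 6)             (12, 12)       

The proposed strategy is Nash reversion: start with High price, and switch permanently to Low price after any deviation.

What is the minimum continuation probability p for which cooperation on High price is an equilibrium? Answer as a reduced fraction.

With continuation probability p and discount β, the effective per-period discount factor is βp.
Grim-trigger IC: βp ≥ (26−23)/(26−12) = 3/14.
So p ≥ (3/14)/(3/4) = 2/7.

2/7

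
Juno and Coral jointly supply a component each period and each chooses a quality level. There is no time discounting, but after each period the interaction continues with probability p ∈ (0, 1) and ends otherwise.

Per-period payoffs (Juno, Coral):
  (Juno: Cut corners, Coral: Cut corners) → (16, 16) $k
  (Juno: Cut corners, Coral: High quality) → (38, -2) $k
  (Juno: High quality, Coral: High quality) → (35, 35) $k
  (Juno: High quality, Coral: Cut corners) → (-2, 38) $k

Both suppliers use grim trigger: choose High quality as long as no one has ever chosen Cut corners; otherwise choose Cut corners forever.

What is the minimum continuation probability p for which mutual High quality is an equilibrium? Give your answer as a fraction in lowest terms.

3/22

Expected cooperation value is 35 + p·35 + p²·35 + … = 35/(1−p); deviation gives 38 + p·16/(1−p).
35 ≥ 38(1−p) + 16p ⇒ 22p ≥ 3 ⇒ p ≥ 3/22.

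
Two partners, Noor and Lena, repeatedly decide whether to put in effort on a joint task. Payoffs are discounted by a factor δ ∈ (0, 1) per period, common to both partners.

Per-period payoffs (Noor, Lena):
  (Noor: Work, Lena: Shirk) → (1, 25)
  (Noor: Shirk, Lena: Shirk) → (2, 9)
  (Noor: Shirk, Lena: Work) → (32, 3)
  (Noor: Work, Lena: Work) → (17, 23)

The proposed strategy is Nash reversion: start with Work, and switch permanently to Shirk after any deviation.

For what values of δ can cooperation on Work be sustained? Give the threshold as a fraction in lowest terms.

Noor: cooperation gives 17 each period; deviation gives 32 once then 2 forever.
  17/(1−δ) ≥ 32 + 2δ/(1−δ) ⇒ δ ≥ 15/30 = 1/2.
Lena: cooperation gives 23 each period; deviation gives 25 once then 9 forever.
  δ ≥ 2/16 = 1/8.
Both must hold, so the binding constraint is Noor's: δ ≥ 1/2.

1/2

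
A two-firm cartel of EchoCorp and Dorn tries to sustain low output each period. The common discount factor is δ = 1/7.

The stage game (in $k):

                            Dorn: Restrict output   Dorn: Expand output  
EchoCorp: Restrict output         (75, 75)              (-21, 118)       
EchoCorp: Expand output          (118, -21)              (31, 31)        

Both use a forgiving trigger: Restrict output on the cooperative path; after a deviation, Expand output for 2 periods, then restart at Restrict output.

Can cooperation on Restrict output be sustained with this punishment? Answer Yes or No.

Comparing payoff streams over the 3 periods until play realigns: cooperate → 75(1+δ+…+δ^2); deviate → 118 + 31(δ+…+δ^2).
Cooperation is sustained iff (75−31)(δ+…+δ^2) ≥ 118−75.
δ+…+δ^2 = 1/7·(1−(1/7)^2)/(1−1/7) = 0.1633, and (118−75)/(75−31) = 0.9773.
0.1633 < 0.9773, so cooperation is not sustainable.

No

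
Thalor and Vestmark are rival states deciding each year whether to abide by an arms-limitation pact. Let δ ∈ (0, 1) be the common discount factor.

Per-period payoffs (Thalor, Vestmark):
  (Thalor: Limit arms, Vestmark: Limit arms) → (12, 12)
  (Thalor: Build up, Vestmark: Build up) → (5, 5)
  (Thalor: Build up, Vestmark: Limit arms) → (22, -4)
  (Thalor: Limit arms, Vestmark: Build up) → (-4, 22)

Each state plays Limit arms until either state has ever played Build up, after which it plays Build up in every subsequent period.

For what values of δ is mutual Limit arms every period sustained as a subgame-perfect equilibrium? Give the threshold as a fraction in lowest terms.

12/(1−δ) ≥ 22 + 5δ/(1−δ)
12 ≥ 22 − 17δ
δ ≥ 10/17.

10/17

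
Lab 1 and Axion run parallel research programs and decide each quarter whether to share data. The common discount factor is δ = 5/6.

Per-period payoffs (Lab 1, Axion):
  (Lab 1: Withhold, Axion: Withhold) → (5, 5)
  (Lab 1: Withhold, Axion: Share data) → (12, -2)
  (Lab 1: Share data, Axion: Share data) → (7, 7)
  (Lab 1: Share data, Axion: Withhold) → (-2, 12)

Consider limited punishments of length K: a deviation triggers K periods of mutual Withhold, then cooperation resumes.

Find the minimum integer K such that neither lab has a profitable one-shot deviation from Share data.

4

IC: δ(1−δ^K)/(1−δ) ≥ (12−7)/(7−5) = 5/2.
With δ = 5/6: need 1 − δ^K ≥ 5/2·(1−5/6)/(5/6), i.e. δ^K ≤ 0.5000.
Since (5/6)^3 = 0.5787 and (5/6)^4 = 0.4823, the smallest such K is 4.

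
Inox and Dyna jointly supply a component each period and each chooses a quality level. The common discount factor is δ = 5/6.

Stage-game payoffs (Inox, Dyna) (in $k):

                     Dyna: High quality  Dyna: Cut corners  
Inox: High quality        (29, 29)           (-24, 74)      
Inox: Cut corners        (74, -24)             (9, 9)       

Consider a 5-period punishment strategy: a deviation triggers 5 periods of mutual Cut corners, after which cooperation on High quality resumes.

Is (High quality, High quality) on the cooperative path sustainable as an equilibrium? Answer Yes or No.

Comparing payoff streams over the 6 periods until play realigns: cooperate → 29(1+δ+…+δ^5); deviate → 74 + 9(δ+…+δ^5).
Cooperation is sustained iff (29−9)(δ+…+δ^5) ≥ 74−29.
δ+…+δ^5 = 5/6·(1−(5/6)^5)/(1−5/6) = 2.9906, and (74−29)/(29−9) = 2.2500.
2.9906 ≥ 2.2500, so cooperation is sustainable.

Yes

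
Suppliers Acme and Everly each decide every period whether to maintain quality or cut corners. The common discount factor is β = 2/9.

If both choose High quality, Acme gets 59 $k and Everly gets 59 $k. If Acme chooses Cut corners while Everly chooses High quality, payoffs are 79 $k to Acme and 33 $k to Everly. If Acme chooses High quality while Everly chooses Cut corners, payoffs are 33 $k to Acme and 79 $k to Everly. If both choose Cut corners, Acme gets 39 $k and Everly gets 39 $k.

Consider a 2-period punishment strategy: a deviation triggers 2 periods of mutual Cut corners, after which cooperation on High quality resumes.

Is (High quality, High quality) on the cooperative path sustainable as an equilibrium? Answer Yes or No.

A one-shot deviation gives 79 now, then 39 for 2 periods, then back to 59.
Gain from deviating: (79−59) today; loss: (59−39) in each of the next 2 periods.
No-deviation condition: (59−39)(β+…+β^2) ≥ 79−59, i.e. β+…+β^2 ≥ 1.
At β = 2/9: β+…+β^2 = 0.2716 < 1.0000.
So cooperation is not sustainable.

No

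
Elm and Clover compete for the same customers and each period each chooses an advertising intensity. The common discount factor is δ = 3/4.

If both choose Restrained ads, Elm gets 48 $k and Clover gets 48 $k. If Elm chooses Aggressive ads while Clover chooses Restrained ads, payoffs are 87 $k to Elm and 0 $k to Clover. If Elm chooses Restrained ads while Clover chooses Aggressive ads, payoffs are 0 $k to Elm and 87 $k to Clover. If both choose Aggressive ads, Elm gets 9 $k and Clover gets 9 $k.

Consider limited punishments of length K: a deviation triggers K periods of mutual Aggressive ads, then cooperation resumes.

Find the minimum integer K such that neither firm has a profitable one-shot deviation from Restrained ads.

2

Need Σ_{k=1}^{K} δ^k ≥ (87−48)/(48−9) = 1.0000 at δ = 3/4.
At K = 1 the sum is 0.7500 < 1.0000; at K = 2 it is 1.3125 ≥ 1.0000.
So the minimum punishment length is K = 2.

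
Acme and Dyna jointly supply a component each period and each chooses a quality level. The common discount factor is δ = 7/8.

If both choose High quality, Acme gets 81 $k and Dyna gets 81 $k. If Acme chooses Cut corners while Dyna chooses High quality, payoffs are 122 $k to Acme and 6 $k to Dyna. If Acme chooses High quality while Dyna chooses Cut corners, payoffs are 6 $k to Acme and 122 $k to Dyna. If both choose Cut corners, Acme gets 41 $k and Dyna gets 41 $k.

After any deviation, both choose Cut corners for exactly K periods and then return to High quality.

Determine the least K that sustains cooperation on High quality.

2

No profitable deviation requires (81−41)(δ+…+δ^K) ≥ 122−81, i.e. δ+…+δ^K ≥ 41/40 ≈ 1.0250.
With δ = 7/8, the partial sums are K=1: 0.8750, K=2: 1.6406.
K = 2 is the first length at which the sum reaches 1.0250.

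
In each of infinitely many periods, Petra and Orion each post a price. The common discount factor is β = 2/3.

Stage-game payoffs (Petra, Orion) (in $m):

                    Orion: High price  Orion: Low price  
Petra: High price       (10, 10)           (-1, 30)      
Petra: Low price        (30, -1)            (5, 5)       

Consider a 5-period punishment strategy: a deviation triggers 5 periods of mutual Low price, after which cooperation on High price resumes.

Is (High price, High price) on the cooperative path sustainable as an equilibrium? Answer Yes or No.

IC: β+…+β^5 ≥ (30−10)/(10−5) = 4.
At β = 2/3: partial sum = 1.7366 < 4.0000. Cooperation not sustainable.

No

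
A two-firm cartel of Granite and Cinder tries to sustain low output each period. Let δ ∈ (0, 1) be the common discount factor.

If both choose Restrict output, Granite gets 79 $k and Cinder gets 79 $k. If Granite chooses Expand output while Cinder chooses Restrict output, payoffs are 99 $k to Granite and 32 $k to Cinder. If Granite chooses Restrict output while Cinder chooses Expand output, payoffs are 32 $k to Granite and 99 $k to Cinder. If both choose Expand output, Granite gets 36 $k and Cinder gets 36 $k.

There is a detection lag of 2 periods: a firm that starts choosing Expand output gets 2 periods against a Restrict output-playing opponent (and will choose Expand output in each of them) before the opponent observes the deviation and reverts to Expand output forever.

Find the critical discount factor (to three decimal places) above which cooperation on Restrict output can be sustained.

0.563

The best deviation is to choose Expand output for all 2 undetected periods, earning 99 each, then 36 forever once detected.
Deviation value: 99(1−δ^2)/(1−δ) + 36δ^2/(1−δ); cooperation value: 79/(1−δ).
IC: 79 ≥ 99(1−δ^2) + 36δ^2 = 99 − 63δ^2.
So δ^2 ≥ 20/63, giving δ ≥ (20/63)^(1/2) ≈ 0.563.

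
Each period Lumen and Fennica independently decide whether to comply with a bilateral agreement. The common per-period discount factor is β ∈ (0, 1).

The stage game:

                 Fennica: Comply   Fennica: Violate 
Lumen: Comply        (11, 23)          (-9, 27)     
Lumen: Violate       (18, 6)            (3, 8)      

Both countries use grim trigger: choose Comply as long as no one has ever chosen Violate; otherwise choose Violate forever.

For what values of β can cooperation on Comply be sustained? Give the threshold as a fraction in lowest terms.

Lumen: cooperation gives 11 each period; deviation gives 18 once then 3 forever.
  11/(1−β) ≥ 18 + 3β/(1−β) ⇒ β ≥ 7/15.
Fennica: cooperation gives 23 each period; deviation gives 27 once then 8 forever.
  β ≥ 4/19.
Both must hold, so the binding constraint is Lumen's: β ≥ 7/15.

7/15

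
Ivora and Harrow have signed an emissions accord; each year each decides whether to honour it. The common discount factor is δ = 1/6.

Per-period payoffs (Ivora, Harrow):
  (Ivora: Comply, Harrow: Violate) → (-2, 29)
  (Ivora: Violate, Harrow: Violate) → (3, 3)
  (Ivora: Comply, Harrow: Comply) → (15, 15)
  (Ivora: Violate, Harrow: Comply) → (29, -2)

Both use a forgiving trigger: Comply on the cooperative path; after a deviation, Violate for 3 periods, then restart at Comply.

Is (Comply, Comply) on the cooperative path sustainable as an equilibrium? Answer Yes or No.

No

A one-shot deviation gives 29 now, then 3 for 3 periods, then back to 15.
Gain from deviating: (29−15) today; loss: (15−3) in each of the next 3 periods.
No-deviation condition: (15−3)(δ+…+δ^3) ≥ 29−15, i.e. δ+…+δ^3 ≥ 7/6.
At δ = 1/6: δ+…+δ^3 = 0.1991 < 1.1667.
So cooperation is not sustainable.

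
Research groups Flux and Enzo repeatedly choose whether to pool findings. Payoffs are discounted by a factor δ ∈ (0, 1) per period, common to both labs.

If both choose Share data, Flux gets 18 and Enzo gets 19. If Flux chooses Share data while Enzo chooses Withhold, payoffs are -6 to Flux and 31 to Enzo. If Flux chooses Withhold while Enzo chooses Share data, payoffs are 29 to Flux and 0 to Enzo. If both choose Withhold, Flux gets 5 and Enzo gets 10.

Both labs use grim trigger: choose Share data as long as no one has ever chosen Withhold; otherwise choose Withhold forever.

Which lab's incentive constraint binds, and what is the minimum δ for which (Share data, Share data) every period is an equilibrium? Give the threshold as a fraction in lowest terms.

Enzo; δ ≥ 4/7

Flux's threshold: (29−18)/(29−5) = 11/24.
Enzo's threshold: (31−19)/(31−10) = 4/7.
11/24 < 4/7, so Enzo binds and δ* = 4/7.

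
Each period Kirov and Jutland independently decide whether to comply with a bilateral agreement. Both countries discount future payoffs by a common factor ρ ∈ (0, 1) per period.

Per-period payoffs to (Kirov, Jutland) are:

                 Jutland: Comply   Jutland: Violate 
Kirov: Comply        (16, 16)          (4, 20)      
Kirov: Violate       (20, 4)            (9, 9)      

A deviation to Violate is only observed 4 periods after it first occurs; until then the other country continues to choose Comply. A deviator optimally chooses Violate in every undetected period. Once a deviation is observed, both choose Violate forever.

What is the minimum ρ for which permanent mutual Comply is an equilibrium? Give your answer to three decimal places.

A deviator earns 20 for 4 periods, then 9 forever; cooperating earns 16 forever. Multiplying the IC by (1−ρ):
16 ≥ 20(1−ρ^4) + 9ρ^4, so 11·ρ^4 ≥ 4 and ρ^4 ≥ 4/11.
ρ ≥ (4/11)^(1/4) ≈ 0.777.

0.777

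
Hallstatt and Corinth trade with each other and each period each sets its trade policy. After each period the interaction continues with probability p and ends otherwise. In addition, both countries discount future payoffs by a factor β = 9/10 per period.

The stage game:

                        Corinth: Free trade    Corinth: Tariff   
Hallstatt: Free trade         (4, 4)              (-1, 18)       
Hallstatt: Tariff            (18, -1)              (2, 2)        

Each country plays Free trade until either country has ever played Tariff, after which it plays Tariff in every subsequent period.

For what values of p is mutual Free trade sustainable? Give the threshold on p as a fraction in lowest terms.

35/36

With continuation probability p and discount β, the effective per-period discount factor is βp.
Grim-trigger IC: βp ≥ (18−4)/(18−2) = 7/8.
So p ≥ (7/8)/(9/10) = 35/36.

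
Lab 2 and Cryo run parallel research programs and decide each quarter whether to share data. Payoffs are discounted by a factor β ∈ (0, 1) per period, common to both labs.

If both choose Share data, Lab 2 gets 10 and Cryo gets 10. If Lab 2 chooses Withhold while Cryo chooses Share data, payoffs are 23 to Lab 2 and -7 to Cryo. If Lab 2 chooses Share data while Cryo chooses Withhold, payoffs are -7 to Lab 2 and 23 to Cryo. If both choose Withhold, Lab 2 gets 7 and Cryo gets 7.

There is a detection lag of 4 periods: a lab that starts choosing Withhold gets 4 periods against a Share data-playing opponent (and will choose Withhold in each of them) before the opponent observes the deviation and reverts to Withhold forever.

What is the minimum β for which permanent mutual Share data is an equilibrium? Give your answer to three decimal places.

0.949

The best deviation is to choose Withhold for all 4 undetected periods, earning 23 each, then 7 forever once detected.
Deviation value: 23(1−β^4)/(1−β) + 7β^4/(1−β); cooperation value: 10/(1−β).
IC: 10 ≥ 23(1−β^4) + 7β^4 = 23 − 16β^4.
So β^4 ≥ 13/16, giving β ≥ (13/16)^(1/4) ≈ 0.949.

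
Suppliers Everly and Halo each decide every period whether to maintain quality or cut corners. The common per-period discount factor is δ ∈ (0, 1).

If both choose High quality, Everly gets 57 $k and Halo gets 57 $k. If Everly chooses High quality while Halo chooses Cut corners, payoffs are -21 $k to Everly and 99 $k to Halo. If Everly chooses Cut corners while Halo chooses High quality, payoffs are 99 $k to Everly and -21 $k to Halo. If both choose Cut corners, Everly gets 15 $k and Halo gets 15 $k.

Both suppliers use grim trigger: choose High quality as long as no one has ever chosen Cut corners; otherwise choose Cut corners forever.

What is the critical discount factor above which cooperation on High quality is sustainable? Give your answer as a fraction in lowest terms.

57/(1−δ) ≥ 99 + 15δ/(1−δ)
57 ≥ 99 − 84δ
δ ≥ 42/84 = 1/2.

1/2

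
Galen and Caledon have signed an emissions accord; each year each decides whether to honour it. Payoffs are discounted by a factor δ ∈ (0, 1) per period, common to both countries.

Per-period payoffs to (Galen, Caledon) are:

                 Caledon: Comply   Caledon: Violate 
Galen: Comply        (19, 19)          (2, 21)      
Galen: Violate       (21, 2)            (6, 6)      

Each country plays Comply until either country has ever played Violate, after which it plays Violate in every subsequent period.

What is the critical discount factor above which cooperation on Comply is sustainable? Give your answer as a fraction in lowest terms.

Under grim trigger the critical discount factor is (T−C)/(T−P) with T = 21, C = 19, P = 6.
δ* = (21−19)/(21−6) = 2/15.

2/15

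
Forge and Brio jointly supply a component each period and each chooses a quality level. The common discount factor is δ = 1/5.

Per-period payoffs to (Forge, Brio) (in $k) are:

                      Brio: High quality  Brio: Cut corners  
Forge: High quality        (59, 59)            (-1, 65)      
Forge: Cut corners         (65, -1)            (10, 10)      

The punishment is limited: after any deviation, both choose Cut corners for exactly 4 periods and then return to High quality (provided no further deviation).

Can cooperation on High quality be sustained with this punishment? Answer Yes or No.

Yes

IC: δ+…+δ^4 ≥ (65−59)/(59−10) = 6/49.
At δ = 1/5: partial sum = 0.2496 ≥ 0.1224. Cooperation sustainable.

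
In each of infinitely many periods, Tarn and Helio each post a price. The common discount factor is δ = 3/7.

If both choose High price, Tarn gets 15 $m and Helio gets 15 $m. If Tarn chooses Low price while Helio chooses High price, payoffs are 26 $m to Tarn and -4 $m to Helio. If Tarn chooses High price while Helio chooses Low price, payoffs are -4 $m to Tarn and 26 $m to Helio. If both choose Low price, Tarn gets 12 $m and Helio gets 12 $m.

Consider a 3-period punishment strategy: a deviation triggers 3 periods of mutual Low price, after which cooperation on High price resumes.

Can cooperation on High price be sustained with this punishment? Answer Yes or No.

No

A one-shot deviation gives 26 now, then 12 for 3 periods, then back to 15.
Gain from deviating: (26−15) today; loss: (15−12) in each of the next 3 periods.
No-deviation condition: (15−12)(δ+…+δ^3) ≥ 26−15, i.e. δ+…+δ^3 ≥ 11/3.
At δ = 3/7: δ+…+δ^3 = 0.6910 < 3.6667.
So cooperation is not sustainable.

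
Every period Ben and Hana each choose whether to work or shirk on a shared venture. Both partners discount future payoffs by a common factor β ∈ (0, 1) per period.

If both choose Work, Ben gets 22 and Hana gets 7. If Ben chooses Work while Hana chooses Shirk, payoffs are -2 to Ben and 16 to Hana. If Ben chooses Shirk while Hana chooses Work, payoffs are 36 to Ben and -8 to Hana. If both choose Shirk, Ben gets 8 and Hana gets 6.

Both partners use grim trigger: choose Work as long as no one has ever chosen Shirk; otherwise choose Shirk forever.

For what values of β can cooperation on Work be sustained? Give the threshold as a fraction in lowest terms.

Ben: cooperation gives 22 each period; deviation gives 36 once then 8 forever.
  22/(1−β) ≥ 36 + 8β/(1−β) ⇒ β ≥ 14/28 = 1/2.
Hana: cooperation gives 7 each period; deviation gives 16 once then 6 forever.
  β ≥ 9/10.
Both must hold, so the binding constraint is Hana's: β ≥ 9/10.

9/10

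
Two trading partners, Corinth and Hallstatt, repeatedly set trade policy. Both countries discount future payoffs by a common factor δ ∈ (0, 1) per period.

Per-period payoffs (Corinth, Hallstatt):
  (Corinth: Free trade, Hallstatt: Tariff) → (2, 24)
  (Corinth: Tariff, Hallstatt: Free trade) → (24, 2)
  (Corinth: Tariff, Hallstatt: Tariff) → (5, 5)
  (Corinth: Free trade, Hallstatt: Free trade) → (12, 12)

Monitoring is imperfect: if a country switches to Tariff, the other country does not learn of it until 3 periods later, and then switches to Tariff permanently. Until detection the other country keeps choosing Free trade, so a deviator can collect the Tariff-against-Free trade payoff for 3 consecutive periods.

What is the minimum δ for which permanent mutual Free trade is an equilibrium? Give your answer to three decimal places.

Deviating for the 3 undetected periods gains 24−12 = 12 per period over cooperation, then loses 12−5 = 7 per period forever once punishment starts.
Gain: 12(1 + δ + … + δ^2); loss: 7·δ^3/(1−δ).
No profitable deviation ⇔ 12(1−δ^3) ≤ 7·δ^3, i.e. δ^3 ≥ 12/(12+7) = 12/19.
Hence δ ≥ (12/19)^(1/3) ≈ 0.858.

0.858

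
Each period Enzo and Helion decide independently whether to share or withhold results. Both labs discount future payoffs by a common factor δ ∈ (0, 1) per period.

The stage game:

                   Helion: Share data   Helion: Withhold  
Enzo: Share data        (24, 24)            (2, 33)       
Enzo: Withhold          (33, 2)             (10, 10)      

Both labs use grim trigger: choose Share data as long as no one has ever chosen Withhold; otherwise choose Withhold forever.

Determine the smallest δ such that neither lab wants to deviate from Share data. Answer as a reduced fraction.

9/23

One-period gain from deviating is 33 − 24 = 9. The loss is 24 − 10 = 14 in every subsequent period, with present value 14·δ/(1−δ).
Deviation is unprofitable when 14·δ/(1−δ) ≥ 9, i.e. δ/(1−δ) ≥ 9/14.
Equivalently δ ≥ 9/(9+14) = 9/23.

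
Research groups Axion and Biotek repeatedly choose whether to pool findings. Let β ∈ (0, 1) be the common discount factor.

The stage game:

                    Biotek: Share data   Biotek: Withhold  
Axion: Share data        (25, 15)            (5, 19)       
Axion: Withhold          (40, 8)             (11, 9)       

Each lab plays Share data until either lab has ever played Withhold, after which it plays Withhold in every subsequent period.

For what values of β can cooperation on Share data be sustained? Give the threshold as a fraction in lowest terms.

15/29

For Axion: deviation gain 40−25 = 15, per-period punishment loss 25−11 = 14. IC gives β ≥ 15/29.
For Biotek: gain 4, loss 6 per period, so β ≥ 4/10 = 2/5.
The tighter constraint is Axion's, so cooperation needs β ≥ 15/29.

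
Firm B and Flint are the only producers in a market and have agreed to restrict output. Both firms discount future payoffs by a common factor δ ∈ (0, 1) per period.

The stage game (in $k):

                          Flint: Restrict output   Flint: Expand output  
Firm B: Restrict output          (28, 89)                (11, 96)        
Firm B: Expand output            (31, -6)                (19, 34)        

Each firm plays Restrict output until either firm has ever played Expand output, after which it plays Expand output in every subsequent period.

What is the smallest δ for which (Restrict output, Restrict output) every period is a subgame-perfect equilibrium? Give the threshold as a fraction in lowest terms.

For Firm B: deviation gain 31−28 = 3, per-period punishment loss 28−19 = 9. IC gives δ ≥ 3/12 = 1/4.
For Flint: gain 7, loss 55 per period, so δ ≥ 7/62.
The tighter constraint is Firm B's, so cooperation needs δ ≥ 1/4.

1/4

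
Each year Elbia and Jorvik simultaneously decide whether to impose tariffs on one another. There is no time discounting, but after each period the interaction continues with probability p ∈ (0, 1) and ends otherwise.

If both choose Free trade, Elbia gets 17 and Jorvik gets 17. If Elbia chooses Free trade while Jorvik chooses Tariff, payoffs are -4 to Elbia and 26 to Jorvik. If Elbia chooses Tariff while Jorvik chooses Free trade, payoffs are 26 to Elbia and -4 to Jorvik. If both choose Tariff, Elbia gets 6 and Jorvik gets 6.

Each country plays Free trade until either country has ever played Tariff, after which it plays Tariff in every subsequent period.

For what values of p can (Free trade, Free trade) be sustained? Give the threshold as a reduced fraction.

With no time discounting, the continuation probability p plays the role of the discount factor.
Grim-trigger IC: 17/(1−p) ≥ 26 + 6p/(1−p) ⇒ p ≥ (26−17)/(26−6) = 9/20.

9/20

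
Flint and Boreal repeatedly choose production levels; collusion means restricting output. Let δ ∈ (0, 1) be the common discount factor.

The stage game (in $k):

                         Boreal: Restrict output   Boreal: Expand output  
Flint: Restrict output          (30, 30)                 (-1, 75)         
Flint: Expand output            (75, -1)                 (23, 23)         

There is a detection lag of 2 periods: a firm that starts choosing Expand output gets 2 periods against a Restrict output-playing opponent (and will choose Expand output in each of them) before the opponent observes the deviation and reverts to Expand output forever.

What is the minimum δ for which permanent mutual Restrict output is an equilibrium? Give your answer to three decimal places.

The best deviation is to choose Expand output for all 2 undetected periods, earning 75 each, then 23 forever once detected.
Deviation value: 75(1−δ^2)/(1−δ) + 23δ^2/(1−δ); cooperation value: 30/(1−δ).
IC: 30 ≥ 75(1−δ^2) + 23δ^2 = 75 − 52δ^2.
So δ^2 ≥ 45/52, giving δ ≥ (45/52)^(1/2) ≈ 0.930.

0.930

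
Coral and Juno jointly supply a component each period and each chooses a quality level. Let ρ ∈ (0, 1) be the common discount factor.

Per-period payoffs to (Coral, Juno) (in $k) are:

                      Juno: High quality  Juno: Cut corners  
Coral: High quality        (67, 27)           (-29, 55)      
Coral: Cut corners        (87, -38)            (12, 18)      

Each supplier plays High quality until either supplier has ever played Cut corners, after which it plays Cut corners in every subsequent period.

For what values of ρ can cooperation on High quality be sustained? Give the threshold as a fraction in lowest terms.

For Coral: deviation gain 87−67 = 20, per-period punishment loss 67−12 = 55. IC gives ρ ≥ 20/75 = 4/15.
For Juno: gain 28, loss 9 per period, so ρ ≥ 28/37.
The tighter constraint is Juno's, so cooperation needs ρ ≥ 28/37.

28/37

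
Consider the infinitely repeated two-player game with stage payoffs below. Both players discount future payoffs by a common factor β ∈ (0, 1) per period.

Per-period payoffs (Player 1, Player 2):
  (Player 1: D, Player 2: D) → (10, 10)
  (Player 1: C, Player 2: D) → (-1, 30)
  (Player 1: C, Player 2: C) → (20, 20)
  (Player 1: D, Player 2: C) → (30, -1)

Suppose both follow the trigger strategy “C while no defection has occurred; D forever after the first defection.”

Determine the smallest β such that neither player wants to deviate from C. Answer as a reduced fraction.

1/2

20/(1−β) ≥ 30 + 10β/(1−β)
20 ≥ 30 − 20β
β ≥ 10/20 = 1/2.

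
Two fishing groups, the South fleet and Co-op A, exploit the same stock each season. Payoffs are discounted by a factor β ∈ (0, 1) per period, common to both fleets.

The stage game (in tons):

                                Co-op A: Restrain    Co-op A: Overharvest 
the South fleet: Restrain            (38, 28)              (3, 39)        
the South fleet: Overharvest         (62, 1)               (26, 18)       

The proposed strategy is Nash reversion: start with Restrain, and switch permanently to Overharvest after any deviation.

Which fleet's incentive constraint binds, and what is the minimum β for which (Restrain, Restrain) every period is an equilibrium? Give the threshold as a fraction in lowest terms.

the South fleet: cooperation gives 38 each period; deviation gives 62 once then 26 forever.
  38/(1−β) ≥ 62 + 26β/(1−β) ⇒ β ≥ 24/36 = 2/3.
Co-op A: cooperation gives 28 each period; deviation gives 39 once then 18 forever.
  β ≥ 11/21.
Both must hold, so the binding constraint is the South fleet's: β ≥ 2/3.

the South fleet; β ≥ 2/3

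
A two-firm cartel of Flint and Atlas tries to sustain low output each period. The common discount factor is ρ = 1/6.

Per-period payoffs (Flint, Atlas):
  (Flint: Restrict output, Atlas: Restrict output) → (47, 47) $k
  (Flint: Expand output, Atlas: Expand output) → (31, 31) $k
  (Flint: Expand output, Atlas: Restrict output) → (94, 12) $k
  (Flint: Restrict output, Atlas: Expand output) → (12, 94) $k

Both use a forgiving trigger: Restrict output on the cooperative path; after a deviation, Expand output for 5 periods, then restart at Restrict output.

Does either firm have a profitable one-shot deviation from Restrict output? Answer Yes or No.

IC: ρ+…+ρ^5 ≥ (94−47)/(47−31) = 47/16.
At ρ = 1/6: partial sum = 0.2000 < 2.9375. Cooperation not sustainable.

Yes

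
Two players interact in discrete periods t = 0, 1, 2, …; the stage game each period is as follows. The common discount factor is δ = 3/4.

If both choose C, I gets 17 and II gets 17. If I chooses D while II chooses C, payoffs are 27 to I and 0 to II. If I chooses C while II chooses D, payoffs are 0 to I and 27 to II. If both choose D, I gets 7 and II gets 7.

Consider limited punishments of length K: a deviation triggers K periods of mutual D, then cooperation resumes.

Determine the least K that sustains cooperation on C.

Need Σ_{k=1}^{K} δ^k ≥ (27−17)/(17−7) = 1.0000 at δ = 3/4.
At K = 1 the sum is 0.7500 < 1.0000; at K = 2 it is 1.3125 ≥ 1.0000.
So the minimum punishment length is K = 2.

2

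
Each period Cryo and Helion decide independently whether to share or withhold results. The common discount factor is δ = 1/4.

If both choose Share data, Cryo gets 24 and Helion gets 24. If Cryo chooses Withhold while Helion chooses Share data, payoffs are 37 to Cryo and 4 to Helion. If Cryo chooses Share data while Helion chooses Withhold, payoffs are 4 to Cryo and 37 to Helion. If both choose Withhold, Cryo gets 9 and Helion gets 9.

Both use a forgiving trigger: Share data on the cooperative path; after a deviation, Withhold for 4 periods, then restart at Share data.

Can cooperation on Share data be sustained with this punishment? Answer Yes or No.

No

IC: δ+…+δ^4 ≥ (37−24)/(24−9) = 13/15.
At δ = 1/4: partial sum = 0.3320 < 0.8667. Cooperation not sustainable.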